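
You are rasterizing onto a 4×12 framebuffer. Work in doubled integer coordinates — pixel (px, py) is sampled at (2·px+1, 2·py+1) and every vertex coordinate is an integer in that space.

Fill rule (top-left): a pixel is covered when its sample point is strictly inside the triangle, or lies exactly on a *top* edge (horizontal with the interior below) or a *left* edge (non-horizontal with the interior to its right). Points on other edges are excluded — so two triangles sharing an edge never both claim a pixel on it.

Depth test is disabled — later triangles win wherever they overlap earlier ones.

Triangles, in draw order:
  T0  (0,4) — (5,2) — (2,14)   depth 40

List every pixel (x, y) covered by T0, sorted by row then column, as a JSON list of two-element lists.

T0:
  2·area = 54
  edge (0, 4)→(5, 2): d=(5,-2) top-left  bias=+0
  edge (5, 2)→(2, 14): d=(-3,12) right/bottom  bias=-1
  edge (2, 14)→(0, 4): d=(-2,-10) top-left  bias=+0
    (1,1)@(3, 3): e=[1,21,32] → X
    (2,1)@(5, 3): e=[5,-3,52] → .
    (0,2)@(1, 5): e=[7,39,8] → X
    (2,2)@(5, 5): e=[15,-9,48] → .
    (0,3)@(1, 7): e=[17,33,4] → X
    (2,3)@(5, 7): e=[25,-15,44] → .
    (0,4)@(1, 9): e=[27,27,0] → X  [on edge]
    (2,4)@(5, 9): e=[35,-21,40] → .
    (0,5)@(1, 11): e=[37,21,-4] → .
    (1,5)@(3, 11): e=[41,-3,16] → .
    (1,9)@(3, 19): e=[81,-27,0] → .  [on edge]
  covered (7 px):
    . . . .
    . X . .
    X X . .
    X X . .
    X X . .
    . . . .
    . . . .
    . . . .
    . . . .
    . . . .
    . . . .
    . . . .

Final: [[1,1],[0,2],[1,2],[0,3],[1,3],[0,4],[1,4]]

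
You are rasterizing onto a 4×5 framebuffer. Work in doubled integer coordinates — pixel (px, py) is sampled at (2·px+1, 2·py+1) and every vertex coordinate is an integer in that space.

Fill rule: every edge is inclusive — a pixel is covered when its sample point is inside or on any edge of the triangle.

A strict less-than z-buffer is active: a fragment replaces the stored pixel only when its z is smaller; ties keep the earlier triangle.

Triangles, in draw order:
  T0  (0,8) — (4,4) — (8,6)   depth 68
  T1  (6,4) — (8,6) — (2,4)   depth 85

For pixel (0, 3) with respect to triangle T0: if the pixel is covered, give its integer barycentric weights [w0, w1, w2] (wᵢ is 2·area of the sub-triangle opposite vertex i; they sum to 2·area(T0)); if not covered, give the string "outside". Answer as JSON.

T0:
  2·area = 24
  edge (0, 8)→(4, 4): d=(4,-4) inclusive
  edge (4, 4)→(8, 6): d=(4,2) inclusive
  edge (8, 6)→(0, 8): d=(-8,2) inclusive
    (3,0)@(7, 1): e=[0,-18,42] → ·  [on edge]
    (2,1)@(5, 3): e=[0,-6,30] → ·  [on edge]
    (1,2)@(3, 5): e=[0,6,18] → █  [on edge]
    (2,2)@(5, 5): e=[8,2,14] → █
    (3,2)@(7, 5): e=[16,-2,10] → ·
    (0,3)@(1, 7): e=[0,18,6] → █  [on edge]
    (2,3)@(5, 7): e=[16,10,-2] → ·
    (0,4)@(1, 9): e=[8,26,-10] → ·
    (1,4)@(3, 9): e=[16,22,-14] → ·
  covered (4 px):
    · · · ·
    · · · ·
    · █ █ ·
    █ █ · ·
    · · · ·
T1:
  2·area = 8
  edge (6, 4)→(8, 6): d=(2,2) inclusive
  edge (8, 6)→(2, 4): d=(-6,-2) inclusive
  edge (2, 4)→(6, 4): d=(4,0) inclusive
    (1,0)@(3, 1): e=[0,20,-12] → ·  [on edge]
    (2,1)@(5, 3): e=[0,12,-4] → ·  [on edge]
    (2,2)@(5, 5): e=[4,0,4] → █  [on edge]
    (3,2)@(7, 5): e=[0,4,4] → █  [on edge]
    (2,3)@(5, 7): e=[8,-12,12] → ·
    (3,3)@(7, 7): e=[4,-8,12] → ·
  covered (2 px):
    · · · ·
    · · · ·
    · · █ █
    · · · ·
    · · · ·

Final: [18,6,0]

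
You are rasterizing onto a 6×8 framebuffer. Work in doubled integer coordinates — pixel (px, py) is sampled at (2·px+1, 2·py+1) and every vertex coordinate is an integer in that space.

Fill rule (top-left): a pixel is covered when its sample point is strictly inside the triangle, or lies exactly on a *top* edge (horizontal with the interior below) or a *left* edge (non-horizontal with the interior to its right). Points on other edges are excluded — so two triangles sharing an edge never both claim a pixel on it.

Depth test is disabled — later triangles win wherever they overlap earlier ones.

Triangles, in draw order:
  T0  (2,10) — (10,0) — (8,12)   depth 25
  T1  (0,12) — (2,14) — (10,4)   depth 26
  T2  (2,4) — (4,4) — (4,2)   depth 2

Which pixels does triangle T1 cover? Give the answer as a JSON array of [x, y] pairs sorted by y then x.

T0:
  2·area = 76
  edge (2, 10)→(10, 0): d=(8,-10) top-left  bias=+0
  edge (10, 0)→(8, 12): d=(-2,12) right/bottom  bias=-1
  edge (8, 12)→(2, 10): d=(-6,-2) top-left  bias=+0
    (4,1)@(9, 3): e=[14,6,56] → X
    (5,1)@(11, 3): e=[34,-18,60] → .
    (3,2)@(7, 5): e=[10,26,40] → X
    (5,2)@(11, 5): e=[50,-22,48] → .
    (2,3)@(5, 7): e=[6,46,24] → X
    (4,3)@(9, 7): e=[46,-2,32] → .
    (1,4)@(3, 9): e=[2,66,8] → X
    (4,4)@(9, 9): e=[62,-6,20] → .
    (1,5)@(3, 11): e=[18,62,-4] → .
    (2,5)@(5, 11): e=[38,38,0] → X  [on edge]
    (4,5)@(9, 11): e=[78,-10,8] → .
    (2,6)@(5, 13): e=[54,34,-12] → .
    (5,6)@(11, 13): e=[114,-38,0] → .  [on edge]
  covered (10 px):
    . . . . . .
    . . . . X .
    . . . X X .
    . . X X . .
    . X X X . .
    . . X X . .
    . . . . . .
    . . . . . .
T1:
  2·area = 36  (B↔C swapped to make it positive)
  edge (0, 12)→(10, 4): d=(10,-8) top-left  bias=+0
  edge (10, 4)→(2, 14): d=(-8,10) right/bottom  bias=-1
  edge (2, 14)→(0, 12): d=(-2,-2) top-left  bias=+0
    (4,2)@(9, 5): e=[2,2,32] → X
    (5,2)@(11, 5): e=[18,-18,36] → .
    (3,3)@(7, 7): e=[6,6,24] → X
    (4,3)@(9, 7): e=[22,-14,28] → .
    (2,4)@(5, 9): e=[10,10,16] → X
    (3,4)@(7, 9): e=[26,-10,20] → .
    (1,5)@(3, 11): e=[14,14,8] → X
    (2,5)@(5, 11): e=[30,-6,12] → .
    (0,6)@(1, 13): e=[18,18,0] → X  [on edge]
    (1,6)@(3, 13): e=[34,-2,4] → .
    (0,7)@(1, 15): e=[38,2,-4] → .
    (1,7)@(3, 15): e=[54,-18,0] → .  [on edge]
  covered (5 px):
    . . . . . .
    . . . . . .
    . . . . X .
    . . . X . .
    . . X . . .
    . X . . . .
    X . . . . .
    . . . . . .
T2:
  2·area = 4  (B↔C swapped to make it positive)
  edge (2, 4)→(4, 2): d=(2,-2) top-left  bias=+0
  edge (4, 2)→(4, 4): d=(0,2) right/bottom  bias=-1
  edge (4, 4)→(2, 4): d=(-2,0) right/bottom  bias=-1
    (2,0)@(5, 1): e=[0,-2,6] → .  [on edge]
    (1,1)@(3, 3): e=[0,2,2] → X  [on edge]
    (2,1)@(5, 3): e=[4,-2,2] → .
    (0,2)@(1, 5): e=[0,6,-2] → .  [on edge]
    (1,2)@(3, 5): e=[4,2,-2] → .
  covered (1 px):
    . . . . . .
    . X . . . .
    . . . . . .
    . . . . . .
    . . . . . .
    . . . . . .
    . . . . . .
    . . . . . .

Answer: [[4,2],[3,3],[2,4],[1,5],[0,6]]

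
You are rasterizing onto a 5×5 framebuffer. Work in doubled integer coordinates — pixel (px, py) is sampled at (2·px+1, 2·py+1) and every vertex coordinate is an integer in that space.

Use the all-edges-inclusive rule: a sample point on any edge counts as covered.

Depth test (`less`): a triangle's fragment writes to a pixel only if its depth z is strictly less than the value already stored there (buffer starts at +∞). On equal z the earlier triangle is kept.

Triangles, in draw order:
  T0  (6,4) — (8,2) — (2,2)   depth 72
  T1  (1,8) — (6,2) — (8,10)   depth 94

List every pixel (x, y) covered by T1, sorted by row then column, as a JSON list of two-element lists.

T0:
  2·area = 12  (B↔C swapped to make it positive)
  edge (6, 4)→(2, 2): d=(-4,-2) inclusive
  edge (2, 2)→(8, 2): d=(6,0) inclusive
  edge (8, 2)→(6, 4): d=(-2,2) inclusive
    (4,0)@(9, 1): e=[18,-6,0] → ·  [on edge]
    (2,1)@(5, 3): e=[2,6,4] → #
    (3,1)@(7, 3): e=[6,6,0] → #  [on edge]
    (4,1)@(9, 3): e=[10,6,-4] → ·
    (2,2)@(5, 5): e=[-6,18,0] → ·  [on edge]
    (3,2)@(7, 5): e=[-2,18,-4] → ·
    (1,3)@(3, 7): e=[-18,30,0] → ·  [on edge]
    (0,4)@(1, 9): e=[-30,42,0] → ·  [on edge]
  covered (2 px):
    · · · · ·
    · · # # ·
    · · · · ·
    · · · · ·
    · · · · ·
T1:
  2·area = 52
  edge (1, 8)→(6, 2): d=(5,-6) inclusive
  edge (6, 2)→(8, 10): d=(2,8) inclusive
  edge (8, 10)→(1, 8): d=(-7,-2) inclusive
    (2,2)@(5, 5): e=[9,14,29] → #
    (3,2)@(7, 5): e=[21,-2,33] → ·
    (1,3)@(3, 7): e=[7,34,11] → #
    (3,3)@(7, 7): e=[31,2,19] → #
    (4,3)@(9, 7): e=[43,-14,23] → ·
    (1,4)@(3, 9): e=[17,38,-3] → ·
    (2,4)@(5, 9): e=[29,22,1] → #
    (4,4)@(9, 9): e=[53,-10,9] → ·
  covered (6 px):
    · · · · ·
    · · · · ·
    · · # · ·
    · # # # ·
    · · # # ·

Result: [[2,2],[1,3],[2,3],[3,3],[2,4],[3,4]]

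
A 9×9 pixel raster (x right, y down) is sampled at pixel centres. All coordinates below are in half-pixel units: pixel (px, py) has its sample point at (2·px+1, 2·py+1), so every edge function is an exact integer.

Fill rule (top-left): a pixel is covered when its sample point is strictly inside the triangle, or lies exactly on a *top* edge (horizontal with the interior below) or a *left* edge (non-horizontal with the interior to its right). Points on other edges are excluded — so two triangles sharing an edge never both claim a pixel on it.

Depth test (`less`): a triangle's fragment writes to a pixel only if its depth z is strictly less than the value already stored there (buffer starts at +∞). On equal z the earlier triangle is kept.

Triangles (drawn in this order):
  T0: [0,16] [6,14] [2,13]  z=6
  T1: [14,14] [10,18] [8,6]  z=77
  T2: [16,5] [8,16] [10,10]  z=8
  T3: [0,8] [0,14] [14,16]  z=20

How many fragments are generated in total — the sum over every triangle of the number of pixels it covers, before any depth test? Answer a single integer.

T0:
  2·area = 14  (B↔C swapped to make it positive)
  edge (0, 16)→(2, 13): d=(2,-3) top-left  bias=+0
  edge (2, 13)→(6, 14): d=(4,1) right/bottom  bias=-1
  edge (6, 14)→(0, 16): d=(-6,2) right/bottom  bias=-1
    (7,5)@(15, 11): e=[35,-21,0] → ·  [on edge]
    (4,6)@(9, 13): e=[21,-7,0] → ·  [on edge]
    (0,7)@(1, 15): e=[1,9,4] → #
    (1,7)@(3, 15): e=[7,7,0] → ·  [on edge]
    (0,8)@(1, 17): e=[5,17,-8] → ·
  covered (1 px):
    · · · · · · · · ·
    · · · · · · · · ·
    · · · · · · · · ·
    · · · · · · · · ·
    · · · · · · · · ·
    · · · · · · · · ·
    · · · · · · · · ·
    # · · · · · · · ·
    · · · · · · · · ·
T1:
  2·area = 56
  edge (14, 14)→(10, 18): d=(-4,4) right/bottom  bias=-1
  edge (10, 18)→(8, 6): d=(-2,-12) top-left  bias=+0
  edge (8, 6)→(14, 14): d=(6,8) right/bottom  bias=-1
    (4,4)@(9, 9): e=[40,6,10] → #
    (5,4)@(11, 9): e=[32,30,-6] → ·
    (4,5)@(9, 11): e=[32,2,22] → #
    (5,5)@(11, 11): e=[24,26,6] → #
    (6,5)@(13, 11): e=[16,50,-10] → ·
    (8,5)@(17, 11): e=[0,98,-42] → ·  [on edge]
    (4,6)@(9, 13): e=[24,-2,34] → ·
    (5,6)@(11, 13): e=[16,22,18] → #
    (6,6)@(13, 13): e=[8,46,2] → #
    (7,6)@(15, 13): e=[0,70,-14] → ·  [on edge]
    (5,7)@(11, 15): e=[8,18,30] → #
    (6,7)@(13, 15): e=[0,42,14] → ·  [on edge]
    (5,8)@(11, 17): e=[0,14,42] → ·  [on edge]
  covered (6 px):
    · · · · · · · · ·
    · · · · · · · · ·
    · · · · · · · · ·
    · · · · · · · · ·
    · · · · # · · · ·
    · · · · # # · · ·
    · · · · · # # · ·
    · · · · · # · · ·
    · · · · · · · · ·
T2:
  2·area = 26
  edge (16, 5)→(8, 16): d=(-8,11) right/bottom  bias=-1
  edge (8, 16)→(10, 10): d=(2,-6) top-left  bias=+0
  edge (10, 10)→(16, 5): d=(6,-5) top-left  bias=+0
    (6,0)@(13, 1): e=[65,0,-39] → ·  [on edge]
    (5,3)@(11, 7): e=[39,0,-13] → ·  [on edge]
    (6,4)@(13, 9): e=[1,16,9] → #
    (7,4)@(15, 9): e=[-21,28,19] → ·
    (5,5)@(11, 11): e=[7,8,11] → #
    (6,5)@(13, 11): e=[-15,20,21] → ·
    (4,6)@(9, 13): e=[13,0,13] → #  [on edge]
    (5,6)@(11, 13): e=[-9,12,23] → ·
    (4,7)@(9, 15): e=[-3,4,25] → ·
  covered (3 px):
    · · · · · · · · ·
    · · · · · · · · ·
    · · · · · · · · ·
    · · · · · · · · ·
    · · · · · · # · ·
    · · · · · # · · ·
    · · · · # · · · ·
    · · · · · · · · ·
    · · · · · · · · ·
T3:
  2·area = 84  (B↔C swapped to make it positive)
  edge (0, 8)→(14, 16): d=(14,8) right/bottom  bias=-1
  edge (14, 16)→(0, 14): d=(-14,-2) top-left  bias=+0
  edge (0, 14)→(0, 8): d=(0,-6) top-left  bias=+0
    (0,4)@(1, 9): e=[6,72,6] → #
    (1,4)@(3, 9): e=[-10,76,18] → ·
    (0,5)@(1, 11): e=[34,44,6] → #
    (1,5)@(3, 11): e=[18,48,18] → #
    (2,5)@(5, 11): e=[2,52,30] → #
    (3,5)@(7, 11): e=[-14,56,42] → ·
    (0,6)@(1, 13): e=[62,16,6] → #
    (3,6)@(7, 13): e=[14,28,42] → #
    (4,6)@(9, 13): e=[-2,32,54] → ·
    (0,7)@(1, 15): e=[90,-12,6] → ·
    (1,7)@(3, 15): e=[74,-8,18] → ·
    (2,7)@(5, 15): e=[58,-4,30] → ·
    (3,7)@(7, 15): e=[42,0,42] → #  [on edge]
  covered (11 px):
    · · · · · · · · ·
    · · · · · · · · ·
    · · · · · · · · ·
    · · · · · · · · ·
    # · · · · · · · ·
    # # # · · · · · ·
    # # # # · · · · ·
    · · · # # # · · ·
    · · · · · · · · ·

Answer: 21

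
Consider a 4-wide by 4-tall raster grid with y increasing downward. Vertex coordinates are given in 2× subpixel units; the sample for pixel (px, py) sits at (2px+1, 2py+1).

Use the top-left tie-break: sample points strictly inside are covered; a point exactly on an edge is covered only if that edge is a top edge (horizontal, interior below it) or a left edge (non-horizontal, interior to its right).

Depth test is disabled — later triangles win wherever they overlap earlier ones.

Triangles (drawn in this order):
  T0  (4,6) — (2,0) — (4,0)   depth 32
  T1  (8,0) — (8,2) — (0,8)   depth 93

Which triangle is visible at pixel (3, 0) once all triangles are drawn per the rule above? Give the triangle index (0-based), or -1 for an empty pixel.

T0:
  2·area = 12
  edge (4, 6)→(2, 0): d=(-2,-6) top-left  bias=+0
  edge (2, 0)→(4, 0): d=(2,0) top-left  bias=+0
  edge (4, 0)→(4, 6): d=(0,6) right/bottom  bias=-1
    (1,0)@(3, 1): e=[4,2,6] → #
    (2,0)@(5, 1): e=[16,2,-6] → ·
    (1,1)@(3, 3): e=[0,6,6] → #  [on edge]
    (2,1)@(5, 3): e=[12,6,-6] → ·
    (1,2)@(3, 5): e=[-4,10,6] → ·
  covered (2 px):
    · # · ·
    · # · ·
    · · · ·
    · · · ·
T1:
  2·area = 16
  edge (8, 0)→(8, 2): d=(0,2) right/bottom  bias=-1
  edge (8, 2)→(0, 8): d=(-8,6) right/bottom  bias=-1
  edge (0, 8)→(8, 0): d=(8,-8) top-left  bias=+0
    (3,0)@(7, 1): e=[2,14,0] → #  [on edge]
    (2,1)@(5, 3): e=[6,10,0] → #  [on edge]
    (3,1)@(7, 3): e=[2,-2,16] → ·
    (1,2)@(3, 5): e=[10,6,0] → #  [on edge]
    (2,2)@(5, 5): e=[6,-6,16] → ·
    (0,3)@(1, 7): e=[14,2,0] → #  [on edge]
    (1,3)@(3, 7): e=[10,-10,16] → ·
  covered (4 px):
    · · · #
    · · # ·
    · # · ·
    # · · ·

Z-buffer (winner per pixel, '.' = empty):
  . 0 . 1
  . 0 1 .
  . 1 . .
  1 . . .

Result: 1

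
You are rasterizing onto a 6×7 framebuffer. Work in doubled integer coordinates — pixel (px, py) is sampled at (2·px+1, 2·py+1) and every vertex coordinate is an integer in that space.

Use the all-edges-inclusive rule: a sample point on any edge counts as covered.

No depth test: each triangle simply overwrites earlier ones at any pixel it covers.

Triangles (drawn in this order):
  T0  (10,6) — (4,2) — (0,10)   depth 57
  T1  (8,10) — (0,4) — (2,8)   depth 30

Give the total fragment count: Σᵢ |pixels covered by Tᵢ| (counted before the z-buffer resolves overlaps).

T0:
  2·area = 64  (B↔C swapped to make it positive)
  edge (10, 6)→(0, 10): d=(-10,4) inclusive
  edge (0, 10)→(4, 2): d=(4,-8) inclusive
  edge (4, 2)→(10, 6): d=(6,4) inclusive
    (2,1)@(5, 3): e=[50,12,2] → #
    (3,1)@(7, 3): e=[42,28,-6] → ·
    (1,2)@(3, 5): e=[38,4,22] → #
    (3,2)@(7, 5): e=[22,36,6] → #
    (4,2)@(9, 5): e=[14,52,-2] → ·
    (1,3)@(3, 7): e=[18,12,34] → #
    (4,3)@(9, 7): e=[-6,60,10] → ·
    (0,4)@(1, 9): e=[6,4,54] → #
    (1,4)@(3, 9): e=[-2,20,46] → ·
    (2,4)@(5, 9): e=[-10,36,38] → ·
    (3,4)@(7, 9): e=[-18,52,30] → ·
    (0,5)@(1, 11): e=[-14,12,66] → ·
  covered (8 px):
    · · · · · ·
    · · # · · ·
    · # # # · ·
    · # # # · ·
    # · · · · ·
    · · · · · ·
    · · · · · ·
T1:
  2·area = 20  (B↔C swapped to make it positive)
  edge (8, 10)→(2, 8): d=(-6,-2) inclusive
  edge (2, 8)→(0, 4): d=(-2,-4) inclusive
  edge (0, 4)→(8, 10): d=(8,6) inclusive
    (0,2)@(1, 5): e=[16,2,2] → #
    (1,2)@(3, 5): e=[20,10,-10] → ·
    (0,3)@(1, 7): e=[4,-2,18] → ·
    (1,3)@(3, 7): e=[8,6,6] → #
    (2,3)@(5, 7): e=[12,14,-6] → ·
    (1,4)@(3, 9): e=[-4,2,22] → ·
    (2,4)@(5, 9): e=[0,10,10] → #  [on edge]
    (3,4)@(7, 9): e=[4,18,-2] → ·
    (2,5)@(5, 11): e=[-12,6,26] → ·
    (5,5)@(11, 11): e=[0,30,-10] → ·  [on edge]
  covered (3 px):
    · · · · · ·
    · · · · · ·
    # · · · · ·
    · # · · · ·
    · · # · · ·
    · · · · · ·
    · · · · · ·

Answer: 11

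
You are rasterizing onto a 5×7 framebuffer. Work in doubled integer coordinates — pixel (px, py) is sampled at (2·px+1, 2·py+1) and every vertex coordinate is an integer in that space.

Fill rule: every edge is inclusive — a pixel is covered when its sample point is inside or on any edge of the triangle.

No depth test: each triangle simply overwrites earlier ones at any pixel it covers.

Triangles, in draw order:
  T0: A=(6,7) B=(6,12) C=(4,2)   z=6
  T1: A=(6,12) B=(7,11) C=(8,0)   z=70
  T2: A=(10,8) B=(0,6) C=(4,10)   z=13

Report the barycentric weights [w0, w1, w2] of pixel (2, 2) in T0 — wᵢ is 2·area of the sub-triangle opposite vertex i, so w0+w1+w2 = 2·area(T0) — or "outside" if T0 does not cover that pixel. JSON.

T0:
  2·area = 10
  edge (6, 7)→(6, 12): d=(0,5) inclusive
  edge (6, 12)→(4, 2): d=(-2,-10) inclusive
  edge (4, 2)→(6, 7): d=(2,5) inclusive
    (2,2)@(5, 5): e=[5,4,1] → █
    (3,2)@(7, 5): e=[-5,24,-9] → ·
    (2,3)@(5, 7): e=[5,0,5] → █  [on edge]
    (3,3)@(7, 7): e=[-5,20,-5] → ·
    (2,4)@(5, 9): e=[5,-4,9] → ·
  covered (2 px):
    · · · · ·
    · · · · ·
    · · █ · ·
    · · █ · ·
    · · · · ·
    · · · · ·
    · · · · ·
T1:
  2·area = 10  (B↔C swapped to make it positive)
  edge (6, 12)→(8, 0): d=(2,-12) inclusive
  edge (8, 0)→(7, 11): d=(-1,11) inclusive
  edge (7, 11)→(6, 12): d=(-1,1) inclusive
    (3,3)@(7, 7): e=[2,4,4] → █
    (4,3)@(9, 7): e=[26,-18,2] → ·
    (3,4)@(7, 9): e=[6,2,2] → █
    (4,4)@(9, 9): e=[30,-20,0] → ·  [on edge]
    (3,5)@(7, 11): e=[10,0,0] → █  [on edge]
    (4,5)@(9, 11): e=[34,-22,-2] → ·
    (2,6)@(5, 13): e=[-10,20,0] → ·  [on edge]
    (3,6)@(7, 13): e=[14,-2,-2] → ·
  covered (3 px):
    · · · · ·
    · · · · ·
    · · · · ·
    · · · █ ·
    · · · █ ·
    · · · █ ·
    · · · · ·
T2:
  2·area = 32  (B↔C swapped to make it positive)
  edge (10, 8)→(4, 10): d=(-6,2) inclusive
  edge (4, 10)→(0, 6): d=(-4,-4) inclusive
  edge (0, 6)→(10, 8): d=(10,2) inclusive
    (0,3)@(1, 7): e=[24,0,8] → █  [on edge]
    (1,3)@(3, 7): e=[20,8,4] → █
    (2,3)@(5, 7): e=[16,16,0] → █  [on edge]
    (3,3)@(7, 7): e=[12,24,-4] → ·
    (0,4)@(1, 9): e=[12,-8,28] → ·
    (1,4)@(3, 9): e=[8,0,24] → █  [on edge]
    (3,4)@(7, 9): e=[0,16,16] → █  [on edge]
    (4,4)@(9, 9): e=[-4,24,12] → ·
    (0,5)@(1, 11): e=[0,-16,48] → ·  [on edge]
    (1,5)@(3, 11): e=[-4,-8,44] → ·
    (2,5)@(5, 11): e=[-8,0,40] → ·  [on edge]
    (3,5)@(7, 11): e=[-12,8,36] → ·
    (3,6)@(7, 13): e=[-24,0,56] → ·  [on edge]
  covered (6 px):
    · · · · ·
    · · · · ·
    · · · · ·
    █ █ █ · ·
    · █ █ █ ·
    · · · · ·
    · · · · ·

Result: [4,1,5]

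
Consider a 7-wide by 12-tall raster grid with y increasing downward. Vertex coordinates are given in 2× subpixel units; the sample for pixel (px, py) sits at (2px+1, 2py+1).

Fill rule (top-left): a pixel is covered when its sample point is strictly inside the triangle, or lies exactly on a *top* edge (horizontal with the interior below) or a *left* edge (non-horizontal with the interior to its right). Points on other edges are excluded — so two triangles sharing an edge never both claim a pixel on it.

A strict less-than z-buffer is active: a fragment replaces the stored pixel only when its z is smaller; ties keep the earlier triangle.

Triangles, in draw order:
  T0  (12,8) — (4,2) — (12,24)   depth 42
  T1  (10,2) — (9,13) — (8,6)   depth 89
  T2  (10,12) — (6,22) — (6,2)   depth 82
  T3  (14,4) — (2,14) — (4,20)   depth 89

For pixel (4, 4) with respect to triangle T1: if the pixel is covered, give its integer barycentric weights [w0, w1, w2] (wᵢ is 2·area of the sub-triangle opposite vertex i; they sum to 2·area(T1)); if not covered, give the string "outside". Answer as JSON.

T0:
  2·area = 128  (B↔C swapped to make it positive)
  edge (12, 8)→(12, 24): d=(0,16) right/bottom  bias=-1
  edge (12, 24)→(4, 2): d=(-8,-22) top-left  bias=+0
  edge (4, 2)→(12, 8): d=(8,6) right/bottom  bias=-1
    (2,1)@(5, 3): e=[112,14,2] → █
    (3,1)@(7, 3): e=[80,58,-10] → ·
    (2,2)@(5, 5): e=[112,-2,18] → ·
    (3,2)@(7, 5): e=[80,42,6] → █
    (4,2)@(9, 5): e=[48,86,-6] → ·
    (3,3)@(7, 7): e=[80,26,22] → █
    (4,3)@(9, 7): e=[48,70,10] → █
    (5,3)@(11, 7): e=[16,114,-2] → ·
    (3,4)@(7, 9): e=[80,10,38] → █
    (5,4)@(11, 9): e=[16,98,14] → █
    (6,4)@(13, 9): e=[-16,142,2] → ·
    (3,5)@(7, 11): e=[80,-6,54] → ·
  covered (16 px):
    · · · · · · ·
    · · █ · · · ·
    · · · █ · · ·
    · · · █ █ · ·
    · · · █ █ █ ·
    · · · · █ █ ·
    · · · · █ █ ·
    · · · · █ █ ·
    · · · · · █ ·
    · · · · · █ ·
    · · · · · █ ·
    · · · · · · ·
T1:
  2·area = 18
  edge (10, 2)→(9, 13): d=(-1,11) right/bottom  bias=-1
  edge (9, 13)→(8, 6): d=(-1,-7) top-left  bias=+0
  edge (8, 6)→(10, 2): d=(2,-4) top-left  bias=+0
    (4,2)@(9, 5): e=[8,8,2] → █
    (5,2)@(11, 5): e=[-14,22,10] → ·
    (4,3)@(9, 7): e=[6,6,6] → █
    (5,3)@(11, 7): e=[-16,20,14] → ·
    (4,4)@(9, 9): e=[4,4,10] → █
    (5,4)@(11, 9): e=[-18,18,18] → ·
    (4,5)@(9, 11): e=[2,2,14] → █
    (5,5)@(11, 11): e=[-20,16,22] → ·
    (4,6)@(9, 13): e=[0,0,18] → ·  [on edge]
  covered (4 px):
    · · · · · · ·
    · · · · · · ·
    · · · · █ · ·
    · · · · █ · ·
    · · · · █ · ·
    · · · · █ · ·
    · · · · · · ·
    · · · · · · ·
    · · · · · · ·
    · · · · · · ·
    · · · · · · ·
    · · · · · · ·
T2:
  2·area = 80
  edge (10, 12)→(6, 22): d=(-4,10) right/bottom  bias=-1
  edge (6, 22)→(6, 2): d=(0,-20) top-left  bias=+0
  edge (6, 2)→(10, 12): d=(4,10) right/bottom  bias=-1
    (3,2)@(7, 5): e=[58,20,2] → █
    (4,2)@(9, 5): e=[38,60,-18] → ·
    (3,3)@(7, 7): e=[50,20,10] → █
    (4,3)@(9, 7): e=[30,60,-10] → ·
    (3,4)@(7, 9): e=[42,20,18] → █
    (4,4)@(9, 9): e=[22,60,-2] → ·
    (3,5)@(7, 11): e=[34,20,26] → █
    (4,5)@(9, 11): e=[14,60,6] → █
    (5,5)@(11, 11): e=[-6,100,-14] → ·
    (3,6)@(7, 13): e=[26,20,34] → █
    (5,6)@(11, 13): e=[-14,100,-6] → ·
    (3,7)@(7, 15): e=[18,20,42] → █
  covered (10 px):
    · · · · · · ·
    · · · · · · ·
    · · · █ · · ·
    · · · █ · · ·
    · · · █ · · ·
    · · · █ █ · ·
    · · · █ █ · ·
    · · · █ · · ·
    · · · █ · · ·
    · · · █ · · ·
    · · · · · · ·
    · · · · · · ·
T3:
  2·area = 92  (B↔C swapped to make it positive)
  edge (14, 4)→(4, 20): d=(-10,16) right/bottom  bias=-1
  edge (4, 20)→(2, 14): d=(-2,-6) top-left  bias=+0
  edge (2, 14)→(14, 4): d=(12,-10) top-left  bias=+0
    (6,2)@(13, 5): e=[6,84,2] → █
    (5,3)@(11, 7): e=[18,68,6] → █
    (6,3)@(13, 7): e=[-14,80,26] → ·
    (4,4)@(9, 9): e=[30,52,10] → █
    (5,4)@(11, 9): e=[-2,64,30] → ·
    (0,5)@(1, 11): e=[138,0,-46] → ·  [on edge]
    (3,5)@(7, 11): e=[42,36,14] → █
    (5,5)@(11, 11): e=[-22,60,54] → ·
    (2,6)@(5, 13): e=[54,20,18] → █
    (4,6)@(9, 13): e=[-10,44,58] → ·
    (1,7)@(3, 15): e=[66,4,22] → █
    (4,7)@(9, 15): e=[-30,40,82] → ·
    (1,8)@(3, 17): e=[46,0,46] → █  [on edge]
    (2,11)@(5, 23): e=[-46,0,138] → ·  [on edge]
  covered (12 px):
    · · · · · · ·
    · · · · · · ·
    · · · · · · █
    · · · · · █ ·
    · · · · █ · ·
    · · · █ █ · ·
    · · █ █ · · ·
    · █ █ █ · · ·
    · █ █ · · · ·
    · · · · · · ·
    · · · · · · ·
    · · · · · · ·

Answer: [4,10,4]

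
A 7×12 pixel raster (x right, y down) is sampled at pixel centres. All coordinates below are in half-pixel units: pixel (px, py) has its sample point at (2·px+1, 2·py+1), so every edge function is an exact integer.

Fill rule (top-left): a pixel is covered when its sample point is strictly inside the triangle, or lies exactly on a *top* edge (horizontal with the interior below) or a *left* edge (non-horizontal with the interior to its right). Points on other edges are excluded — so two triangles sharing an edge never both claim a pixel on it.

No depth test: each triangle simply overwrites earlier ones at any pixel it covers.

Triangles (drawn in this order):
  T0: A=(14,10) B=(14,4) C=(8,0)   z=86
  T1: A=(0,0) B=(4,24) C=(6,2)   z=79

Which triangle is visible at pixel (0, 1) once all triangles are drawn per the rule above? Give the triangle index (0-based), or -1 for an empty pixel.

T0:
  2·area = 36  (B↔C swapped to make it positive)
  edge (14, 10)→(8, 0): d=(-6,-10) top-left  bias=+0
  edge (8, 0)→(14, 4): d=(6,4) right/bottom  bias=-1
  edge (14, 4)→(14, 10): d=(0,6) right/bottom  bias=-1
    (4,0)@(9, 1): e=[4,2,30] → X
    (5,0)@(11, 1): e=[24,-6,18] → .
    (4,1)@(9, 3): e=[-8,14,30] → .
    (5,1)@(11, 3): e=[12,6,18] → X
    (6,1)@(13, 3): e=[32,-2,6] → .
    (5,2)@(11, 5): e=[0,18,18] → X  [on edge]
    (6,2)@(13, 5): e=[20,10,6] → X
    (5,3)@(11, 7): e=[-12,30,18] → .
    (6,3)@(13, 7): e=[8,22,6] → X
    (6,4)@(13, 9): e=[-4,34,6] → .
  covered (5 px):
    . . . . X . .
    . . . . . X .
    . . . . . X X
    . . . . . . X
    . . . . . . .
    . . . . . . .
    . . . . . . .
    . . . . . . .
    . . . . . . .
    . . . . . . .
    . . . . . . .
    . . . . . . .
T1:
  2·area = 136  (B↔C swapped to make it positive)
  edge (0, 0)→(6, 2): d=(6,2) right/bottom  bias=-1
  edge (6, 2)→(4, 24): d=(-2,22) right/bottom  bias=-1
  edge (4, 24)→(0, 0): d=(-4,-24) top-left  bias=+0
    (0,0)@(1, 1): e=[4,112,20] → X
    (1,0)@(3, 1): e=[0,68,68] → .  [on edge]
    (0,1)@(1, 3): e=[16,108,12] → X
    (1,1)@(3, 3): e=[12,64,60] → X
    (2,1)@(5, 3): e=[8,20,108] → X
    (3,1)@(7, 3): e=[4,-24,156] → .
    (4,1)@(9, 3): e=[0,-68,204] → .  [on edge]
    (0,2)@(1, 5): e=[28,104,4] → X
    (3,2)@(7, 5): e=[16,-28,148] → .
    (0,3)@(1, 7): e=[40,100,-4] → .
    (1,3)@(3, 7): e=[36,56,44] → X
    (3,3)@(7, 7): e=[28,-32,140] → .
    (2,6)@(5, 13): e=[68,0,68] → .  [on edge]
  covered (16 px):
    X . . . . . .
    X X X . . . .
    X X X . . . .
    . X X . . . .
    . X X . . . .
    . X X . . . .
    . X . . . . .
    . X . . . . .
    . X . . . . .
    . . . . . . .
    . . . . . . .
    . . . . . . .

Z-buffer (winner per pixel, '.' = empty):
  1 . . . 0 . .
  1 1 1 . . 0 .
  1 1 1 . . 0 0
  . 1 1 . . . 0
  . 1 1 . . . .
  . 1 1 . . . .
  . 1 . . . . .
  . 1 . . . . .
  . 1 . . . . .
  . . . . . . .
  . . . . . . .
  . . . . . . .

Final: 1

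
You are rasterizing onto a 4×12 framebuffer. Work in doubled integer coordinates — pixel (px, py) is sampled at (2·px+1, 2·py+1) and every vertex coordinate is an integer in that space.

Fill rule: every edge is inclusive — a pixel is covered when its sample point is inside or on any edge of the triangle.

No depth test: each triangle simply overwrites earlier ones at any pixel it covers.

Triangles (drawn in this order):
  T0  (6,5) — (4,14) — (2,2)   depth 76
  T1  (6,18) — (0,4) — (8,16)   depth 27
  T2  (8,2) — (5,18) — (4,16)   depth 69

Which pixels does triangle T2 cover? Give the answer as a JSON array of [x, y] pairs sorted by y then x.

T0:
  2·area = 42
  edge (6, 5)→(4, 14): d=(-2,9) inclusive
  edge (4, 14)→(2, 2): d=(-2,-12) inclusive
  edge (2, 2)→(6, 5): d=(4,3) inclusive
    (1,1)@(3, 3): e=[31,10,1] → X
    (2,1)@(5, 3): e=[13,34,-5] → .
    (1,2)@(3, 5): e=[27,6,9] → X
    (2,2)@(5, 5): e=[9,30,3] → X
    (3,2)@(7, 5): e=[-9,54,-3] → .
    (1,3)@(3, 7): e=[23,2,17] → X
    (3,3)@(7, 7): e=[-13,50,5] → .
    (1,4)@(3, 9): e=[19,-2,25] → .
    (2,4)@(5, 9): e=[1,22,19] → X
    (3,4)@(7, 9): e=[-17,46,13] → .
    (2,5)@(5, 11): e=[-3,18,27] → .
  covered (6 px):
    . . . .
    . X . .
    . X X .
    . X X .
    . . X .
    . . . .
    . . . .
    . . . .
    . . . .
    . . . .
    . . . .
    . . . .
T1:
  2·area = 40
  edge (6, 18)→(0, 4): d=(-6,-14) inclusive
  edge (0, 4)→(8, 16): d=(8,12) inclusive
  edge (8, 16)→(6, 18): d=(-2,2) inclusive
    (1,4)@(3, 9): e=[12,4,24] → X
    (2,4)@(5, 9): e=[40,-20,20] → .
    (1,5)@(3, 11): e=[0,20,20] → X  [on edge]
    (2,5)@(5, 11): e=[28,-4,16] → .
    (1,6)@(3, 13): e=[-12,36,16] → .
    (2,6)@(5, 13): e=[16,12,12] → X
    (3,6)@(7, 13): e=[44,-12,8] → .
    (2,7)@(5, 15): e=[4,28,8] → X
    (3,7)@(7, 15): e=[32,4,4] → X
    (2,8)@(5, 17): e=[-8,44,4] → .
    (3,8)@(7, 17): e=[20,20,0] → X  [on edge]
    (2,9)@(5, 19): e=[-20,60,0] → .  [on edge]
    (1,10)@(3, 21): e=[-60,100,0] → .  [on edge]
    (0,11)@(1, 23): e=[-100,140,0] → .  [on edge]
  covered (6 px):
    . . . .
    . . . .
    . . . .
    . . . .
    . X . .
    . X . .
    . . X .
    . . X X
    . . . X
    . . . .
    . . . .
    . . . .
T2:
  2·area = 22
  edge (8, 2)→(5, 18): d=(-3,16) inclusive
  edge (5, 18)→(4, 16): d=(-1,-2) inclusive
  edge (4, 16)→(8, 2): d=(4,-14) inclusive
    (3,3)@(7, 7): e=[1,15,6] → X
    (3,4)@(7, 9): e=[-5,13,14] → .
    (2,6)@(5, 13): e=[15,5,2] → X
    (3,6)@(7, 13): e=[-17,9,30] → .
    (2,7)@(5, 15): e=[9,3,10] → X
    (3,7)@(7, 15): e=[-23,7,38] → .
    (2,8)@(5, 17): e=[3,1,18] → X
    (3,8)@(7, 17): e=[-29,5,46] → .
    (2,9)@(5, 19): e=[-3,-1,26] → .
  covered (4 px):
    . . . .
    . . . .
    . . . .
    . . . X
    . . . .
    . . . .
    . . X .
    . . X .
    . . X .
    . . . .
    . . . .
    . . . .

Result: [[3,3],[2,6],[2,7],[2,8]]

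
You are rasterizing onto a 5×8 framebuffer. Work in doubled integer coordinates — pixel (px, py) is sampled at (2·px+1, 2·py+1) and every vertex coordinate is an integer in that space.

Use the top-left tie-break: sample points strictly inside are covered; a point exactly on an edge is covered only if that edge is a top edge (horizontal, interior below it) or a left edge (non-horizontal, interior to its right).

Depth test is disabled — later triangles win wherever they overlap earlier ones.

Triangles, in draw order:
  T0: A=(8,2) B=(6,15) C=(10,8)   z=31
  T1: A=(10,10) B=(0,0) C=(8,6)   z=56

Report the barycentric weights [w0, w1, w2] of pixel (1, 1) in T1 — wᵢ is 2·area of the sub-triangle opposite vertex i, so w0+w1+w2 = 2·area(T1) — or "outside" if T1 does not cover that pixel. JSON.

T0:
  2·area = 38  (B↔C swapped to make it positive)
  edge (8, 2)→(10, 8): d=(2,6) right/bottom  bias=-1
  edge (10, 8)→(6, 15): d=(-4,7) right/bottom  bias=-1
  edge (6, 15)→(8, 2): d=(2,-13) top-left  bias=+0
    (4,2)@(9, 5): e=[0,19,19] → ·  [on edge]
    (4,3)@(9, 7): e=[4,11,23] → #
    (3,4)@(7, 9): e=[20,17,1] → #
    (3,5)@(7, 11): e=[24,9,5] → #
    (4,5)@(9, 11): e=[12,-5,31] → ·
    (3,6)@(7, 13): e=[28,1,9] → #
    (4,6)@(9, 13): e=[16,-13,35] → ·
    (3,7)@(7, 15): e=[32,-7,13] → ·
  covered (5 px):
    · · · · ·
    · · · · ·
    · · · · ·
    · · · · #
    · · · # #
    · · · # ·
    · · · # ·
    · · · · ·
T1:
  2·area = 20
  edge (10, 10)→(0, 0): d=(-10,-10) top-left  bias=+0
  edge (0, 0)→(8, 6): d=(8,6) right/bottom  bias=-1
  edge (8, 6)→(10, 10): d=(2,4) right/bottom  bias=-1
    (0,0)@(1, 1): e=[0,2,18] → #  [on edge]
    (1,0)@(3, 1): e=[20,-10,10] → ·
    (0,1)@(1, 3): e=[-20,18,22] → ·
    (1,1)@(3, 3): e=[0,6,14] → #  [on edge]
    (2,1)@(5, 3): e=[20,-6,6] → ·
    (1,2)@(3, 5): e=[-20,22,18] → ·
    (2,2)@(5, 5): e=[0,10,10] → #  [on edge]
    (3,2)@(7, 5): e=[20,-2,2] → ·
    (2,3)@(5, 7): e=[-20,26,14] → ·
    (3,3)@(7, 7): e=[0,14,6] → #  [on edge]
    (4,3)@(9, 7): e=[20,2,-2] → ·
    (3,4)@(7, 9): e=[-20,30,10] → ·
    (4,4)@(9, 9): e=[0,18,2] → #  [on edge]
  covered (5 px):
    # · · · ·
    · # · · ·
    · · # · ·
    · · · # ·
    · · · · #
    · · · · ·
    · · · · ·
    · · · · ·

Result: [6,14,0]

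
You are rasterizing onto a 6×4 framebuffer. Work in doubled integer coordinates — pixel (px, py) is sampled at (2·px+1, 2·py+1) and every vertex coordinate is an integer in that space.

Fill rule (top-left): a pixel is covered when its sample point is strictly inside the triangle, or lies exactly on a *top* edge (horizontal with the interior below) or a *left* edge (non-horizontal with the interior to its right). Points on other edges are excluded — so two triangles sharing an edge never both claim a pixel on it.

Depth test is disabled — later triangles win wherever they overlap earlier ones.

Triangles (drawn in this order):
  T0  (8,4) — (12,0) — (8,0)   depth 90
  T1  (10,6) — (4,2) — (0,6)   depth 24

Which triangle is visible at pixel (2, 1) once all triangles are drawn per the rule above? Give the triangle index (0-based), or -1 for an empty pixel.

T0:
  2·area = 16  (B↔C swapped to make it positive)
  edge (8, 4)→(8, 0): d=(0,-4) top-left  bias=+0
  edge (8, 0)→(12, 0): d=(4,0) top-left  bias=+0
  edge (12, 0)→(8, 4): d=(-4,4) right/bottom  bias=-1
    (4,0)@(9, 1): e=[4,4,8] → X
    (5,0)@(11, 1): e=[12,4,0] → .  [on edge]
    (4,1)@(9, 3): e=[4,12,0] → .  [on edge]
    (3,2)@(7, 5): e=[-4,20,0] → .  [on edge]
    (2,3)@(5, 7): e=[-12,28,0] → .  [on edge]
  covered (1 px):
    . . . . X .
    . . . . . .
    . . . . . .
    . . . . . .
T1:
  2·area = 40  (B↔C swapped to make it positive)
  edge (10, 6)→(0, 6): d=(-10,0) right/bottom  bias=-1
  edge (0, 6)→(4, 2): d=(4,-4) top-left  bias=+0
  edge (4, 2)→(10, 6): d=(6,4) right/bottom  bias=-1
    (2,0)@(5, 1): e=[50,0,-10] → .  [on edge]
    (1,1)@(3, 3): e=[30,0,10] → X  [on edge]
    (2,1)@(5, 3): e=[30,8,2] → X
    (3,1)@(7, 3): e=[30,16,-6] → .
    (0,2)@(1, 5): e=[10,0,30] → X  [on edge]
    (3,2)@(7, 5): e=[10,24,6] → X
    (4,2)@(9, 5): e=[10,32,-2] → .
    (0,3)@(1, 7): e=[-10,8,42] → .
    (1,3)@(3, 7): e=[-10,16,34] → .
    (2,3)@(5, 7): e=[-10,24,26] → .
    (3,3)@(7, 7): e=[-10,32,18] → .
  covered (6 px):
    . . . . . .
    . X X . . .
    X X X X . .
    . . . . . .

Z-buffer (winner per pixel, '.' = empty):
  . . . . 0 .
  . 1 1 . . .
  1 1 1 1 . .
  . . . . . .

Final: 1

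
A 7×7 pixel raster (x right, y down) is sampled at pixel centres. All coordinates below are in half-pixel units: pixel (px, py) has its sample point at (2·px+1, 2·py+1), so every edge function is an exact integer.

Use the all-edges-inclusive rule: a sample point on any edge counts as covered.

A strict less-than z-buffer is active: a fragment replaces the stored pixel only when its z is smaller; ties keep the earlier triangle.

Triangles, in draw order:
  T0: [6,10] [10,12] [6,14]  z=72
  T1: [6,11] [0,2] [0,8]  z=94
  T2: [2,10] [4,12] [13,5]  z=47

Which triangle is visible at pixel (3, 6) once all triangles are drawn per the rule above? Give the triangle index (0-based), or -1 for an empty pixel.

T0:
  2·area = 16
  edge (6, 10)→(10, 12): d=(4,2) inclusive
  edge (10, 12)→(6, 14): d=(-4,2) inclusive
  edge (6, 14)→(6, 10): d=(0,-4) inclusive
    (3,5)@(7, 11): e=[2,10,4] → X
    (4,5)@(9, 11): e=[-2,6,12] → .
    (3,6)@(7, 13): e=[10,2,4] → X
    (4,6)@(9, 13): e=[6,-2,12] → .
  covered (2 px):
    . . . . . . .
    . . . . . . .
    . . . . . . .
    . . . . . . .
    . . . . . . .
    . . . X . . .
    . . . X . . .
T1:
  2·area = 36  (B↔C swapped to make it positive)
  edge (6, 11)→(0, 8): d=(-6,-3) inclusive
  edge (0, 8)→(0, 2): d=(0,-6) inclusive
  edge (0, 2)→(6, 11): d=(6,9) inclusive
    (0,2)@(1, 5): e=[21,6,9] → X
    (1,2)@(3, 5): e=[27,18,-9] → .
    (0,3)@(1, 7): e=[9,6,21] → X
    (1,3)@(3, 7): e=[15,18,3] → X
    (2,3)@(5, 7): e=[21,30,-15] → .
    (0,4)@(1, 9): e=[-3,6,33] → .
    (1,4)@(3, 9): e=[3,18,15] → X
    (2,4)@(5, 9): e=[9,30,-3] → .
    (1,5)@(3, 11): e=[-9,18,27] → .
  covered (4 px):
    . . . . . . .
    . . . . . . .
    X . . . . . .
    X X . . . . .
    . X . . . . .
    . . . . . . .
    . . . . . . .
T2:
  2·area = 32  (B↔C swapped to make it positive)
  edge (2, 10)→(13, 5): d=(11,-5) inclusive
  edge (13, 5)→(4, 12): d=(-9,7) inclusive
  edge (4, 12)→(2, 10): d=(-2,-2) inclusive
    (6,2)@(13, 5): e=[0,0,32] → X  [on edge]
    (4,3)@(9, 7): e=[2,10,20] → X
    (5,3)@(11, 7): e=[12,-4,24] → .
    (6,3)@(13, 7): e=[22,-18,28] → .
    (0,4)@(1, 9): e=[-16,48,0] → .  [on edge]
    (2,4)@(5, 9): e=[4,20,8] → X
    (3,4)@(7, 9): e=[14,6,12] → X
    (4,4)@(9, 9): e=[24,-8,16] → .
    (1,5)@(3, 11): e=[16,16,0] → X  [on edge]
    (3,5)@(7, 11): e=[36,-12,8] → .
    (1,6)@(3, 13): e=[38,-2,-4] → .
    (2,6)@(5, 13): e=[48,-16,0] → .  [on edge]
  covered (6 px):
    . . . . . . .
    . . . . . . .
    . . . . . . X
    . . . . X . .
    . . X X . . .
    . X X . . . .
    . . . . . . .

Z-buffer (winner per pixel, '.' = empty):
  . . . . . . .
  . . . . . . .
  1 . . . . . 2
  1 1 . . 2 . .
  . 1 2 2 . . .
  . 2 2 0 . . .
  . . . 0 . . .

Answer: 0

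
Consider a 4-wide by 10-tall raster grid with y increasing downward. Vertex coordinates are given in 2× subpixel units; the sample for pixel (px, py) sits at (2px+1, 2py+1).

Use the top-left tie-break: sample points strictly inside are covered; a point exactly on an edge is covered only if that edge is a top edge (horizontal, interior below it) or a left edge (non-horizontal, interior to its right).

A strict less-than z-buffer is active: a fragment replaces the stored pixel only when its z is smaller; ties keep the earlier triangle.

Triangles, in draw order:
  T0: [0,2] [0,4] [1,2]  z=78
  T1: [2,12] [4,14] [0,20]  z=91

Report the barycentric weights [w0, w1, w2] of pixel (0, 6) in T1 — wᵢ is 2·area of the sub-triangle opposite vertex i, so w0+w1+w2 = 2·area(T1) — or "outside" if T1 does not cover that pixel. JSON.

T0:
  2·area = 2  (B↔C swapped to make it positive)
  edge (0, 2)→(1, 2): d=(1,0) top-left  bias=+0
  edge (1, 2)→(0, 4): d=(-1,2) right/bottom  bias=-1
  edge (0, 4)→(0, 2): d=(0,-2) top-left  bias=+0
  covered (0 px):
    · · · ·
    · · · ·
    · · · ·
    · · · ·
    · · · ·
    · · · ·
    · · · ·
    · · · ·
    · · · ·
    · · · ·
T1:
  2·area = 20
  edge (2, 12)→(4, 14): d=(2,2) right/bottom  bias=-1
  edge (4, 14)→(0, 20): d=(-4,6) right/bottom  bias=-1
  edge (0, 20)→(2, 12): d=(2,-8) top-left  bias=+0
    (0,5)@(1, 11): e=[0,30,-10] → ·  [on edge]
    (1,6)@(3, 13): e=[0,10,10] → ·  [on edge]
    (1,7)@(3, 15): e=[4,2,14] → █
    (2,7)@(5, 15): e=[0,-10,30] → ·  [on edge]
    (0,8)@(1, 17): e=[12,6,2] → █
    (1,8)@(3, 17): e=[8,-6,18] → ·
    (3,8)@(7, 17): e=[0,-30,50] → ·  [on edge]
    (0,9)@(1, 19): e=[16,-2,6] → ·
  covered (2 px):
    · · · ·
    · · · ·
    · · · ·
    · · · ·
    · · · ·
    · · · ·
    · · · ·
    · █ · ·
    █ · · ·
    · · · ·

Final: "outside"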